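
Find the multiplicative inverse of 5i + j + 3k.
-0.1429i - 0.0286j - 0.0857k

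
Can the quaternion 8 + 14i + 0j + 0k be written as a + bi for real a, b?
Yes. The quaternion 8 + 14i has j- and k-coefficients y = z = 0, so it lies in the complex subalgebra spanned by 1 and i.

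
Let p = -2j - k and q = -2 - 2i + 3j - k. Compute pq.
5 + 5i + 6j - 2k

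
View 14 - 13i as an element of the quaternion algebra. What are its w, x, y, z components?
14 - 13i + 0j + 0k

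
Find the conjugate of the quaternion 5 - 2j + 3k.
5 + 2j - 3k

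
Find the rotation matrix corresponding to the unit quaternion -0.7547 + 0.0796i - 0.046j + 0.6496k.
[[0.1518, 0.9732, 0.1728], [-0.9878, 0.1434, 0.0604], [0.034, -0.1799, 0.9831]]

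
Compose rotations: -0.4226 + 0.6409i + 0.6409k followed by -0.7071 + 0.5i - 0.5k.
0.2988 - 0.6645i - 0.6409j - 0.2419k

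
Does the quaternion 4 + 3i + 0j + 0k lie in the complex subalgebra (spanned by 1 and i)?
Yes. The quaternion 4 + 3i has j- and k-coefficients y = z = 0, so it lies in the complex subalgebra spanned by 1 and i.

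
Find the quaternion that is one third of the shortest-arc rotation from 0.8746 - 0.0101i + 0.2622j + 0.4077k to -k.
0.6649 - 0.0077i + 0.1993j + 0.7198k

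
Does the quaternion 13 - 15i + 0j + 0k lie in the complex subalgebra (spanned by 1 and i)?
Yes. The quaternion 13 - 15i has j- and k-coefficients y = z = 0, so it lies in the complex subalgebra spanned by 1 and i.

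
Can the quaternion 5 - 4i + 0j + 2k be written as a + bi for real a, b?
No. The quaternion 5 - 4i + 2k has j-coefficient y = 0 and k-coefficient z = 2, not both zero, so it does not lie in the complex subalgebra spanned by 1 and i.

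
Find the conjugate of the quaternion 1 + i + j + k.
1 - i - j - k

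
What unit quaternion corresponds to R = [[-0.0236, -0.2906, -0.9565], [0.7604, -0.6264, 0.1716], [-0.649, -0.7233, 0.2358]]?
0.3827 - 0.5846i - 0.2009j + 0.6866k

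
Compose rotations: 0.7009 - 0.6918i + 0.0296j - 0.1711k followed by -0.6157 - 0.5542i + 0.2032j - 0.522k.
-0.9103 + 0.0182i + 0.3905j - 0.1364k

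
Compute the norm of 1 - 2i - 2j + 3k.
√18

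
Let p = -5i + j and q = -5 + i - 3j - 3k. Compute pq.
8 + 22i - 20j + 14k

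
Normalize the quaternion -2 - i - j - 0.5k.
-0.8 - 0.4i - 0.4j - 0.2k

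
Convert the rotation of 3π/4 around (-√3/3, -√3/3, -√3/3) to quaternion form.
0.3827 - 0.5334i - 0.5334j - 0.5334k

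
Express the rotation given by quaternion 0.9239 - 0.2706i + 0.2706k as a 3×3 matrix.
[[0.8536, -0.5, -0.1464], [0.5, 0.7071, 0.5], [-0.1464, -0.5, 0.8536]]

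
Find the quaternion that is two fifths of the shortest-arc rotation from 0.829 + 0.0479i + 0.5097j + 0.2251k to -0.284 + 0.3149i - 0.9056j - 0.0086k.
0.6605 - 0.1077i + 0.728j + 0.1492k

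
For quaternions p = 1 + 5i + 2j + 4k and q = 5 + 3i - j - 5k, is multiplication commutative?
No: pq = 12 + 22i + 46j + 4k ≠ 12 + 34i - 28j + 26k = qp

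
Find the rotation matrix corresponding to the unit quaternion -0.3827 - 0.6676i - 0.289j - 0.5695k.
[[0.1843, -0.05, 0.9816], [0.8218, -0.54, -0.1818], [0.5392, 0.8402, -0.0584]]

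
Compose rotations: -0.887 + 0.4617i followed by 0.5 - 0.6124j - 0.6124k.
-0.4435 + 0.2308i + 0.2605j + 0.8259k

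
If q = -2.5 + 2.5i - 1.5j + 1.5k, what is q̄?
-2.5 - 2.5i + 1.5j - 1.5k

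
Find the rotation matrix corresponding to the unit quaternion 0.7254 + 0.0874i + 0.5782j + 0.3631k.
[[0.0677, -0.4257, 0.9023], [0.6279, 0.721, 0.2931], [-0.7754, 0.5467, 0.3161]]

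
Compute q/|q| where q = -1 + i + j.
-0.5774 + 0.5774i + 0.5774j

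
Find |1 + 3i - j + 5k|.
6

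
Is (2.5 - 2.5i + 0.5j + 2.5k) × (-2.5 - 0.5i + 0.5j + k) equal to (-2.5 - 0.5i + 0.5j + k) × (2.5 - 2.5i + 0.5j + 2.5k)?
No: pq = -10.25 + 4.25i + 1.25j - 4.75k ≠ -10.25 + 5.75i - 1.25j - 2.75k = qp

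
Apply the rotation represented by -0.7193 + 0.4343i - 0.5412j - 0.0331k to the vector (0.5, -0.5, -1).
(-0.285, -1.182, -0.146)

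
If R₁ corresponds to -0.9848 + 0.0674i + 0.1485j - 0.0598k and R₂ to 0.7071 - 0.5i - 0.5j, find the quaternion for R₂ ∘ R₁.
-0.5884 + 0.57i + 0.5675j - 0.0828k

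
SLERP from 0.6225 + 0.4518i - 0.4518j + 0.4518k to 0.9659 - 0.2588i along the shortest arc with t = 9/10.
0.9792 - 0.1872i - 0.0549j + 0.0549k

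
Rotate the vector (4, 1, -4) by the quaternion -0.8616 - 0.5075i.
(4, 3.983, -1.065)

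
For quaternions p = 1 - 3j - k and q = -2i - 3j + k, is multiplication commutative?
No: pq = -8 - 8i - j - 5k ≠ -8 + 4i - 5j + 7k = qp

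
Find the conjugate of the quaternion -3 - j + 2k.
-3 + j - 2k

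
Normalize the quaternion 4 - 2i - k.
0.8729 - 0.4364i - 0.2182k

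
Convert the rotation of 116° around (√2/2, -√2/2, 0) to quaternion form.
0.5299 + 0.5997i - 0.5997j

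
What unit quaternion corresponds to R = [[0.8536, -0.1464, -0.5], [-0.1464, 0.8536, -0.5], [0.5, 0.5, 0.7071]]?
0.9239 + 0.2706i - 0.2706j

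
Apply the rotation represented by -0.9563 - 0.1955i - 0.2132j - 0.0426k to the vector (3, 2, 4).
(4.418, 0.911, 2.941)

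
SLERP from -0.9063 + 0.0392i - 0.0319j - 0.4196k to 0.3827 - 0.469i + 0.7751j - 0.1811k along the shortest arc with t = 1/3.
-0.8705 + 0.2307i - 0.3556j - 0.2501k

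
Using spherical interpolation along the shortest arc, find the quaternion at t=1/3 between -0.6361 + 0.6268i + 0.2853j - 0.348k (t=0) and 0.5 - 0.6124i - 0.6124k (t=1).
-0.6718 + 0.7095i + 0.2124j - 0.0161k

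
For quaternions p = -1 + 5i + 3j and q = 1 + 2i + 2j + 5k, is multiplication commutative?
No: pq = -17 + 18i - 24j - k ≠ -17 - 12i + 26j - 9k = qp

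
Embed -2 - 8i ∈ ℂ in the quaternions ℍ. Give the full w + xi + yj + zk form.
-2 - 8i + 0j + 0k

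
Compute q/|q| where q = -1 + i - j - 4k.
-0.2294 + 0.2294i - 0.2294j - 0.9177k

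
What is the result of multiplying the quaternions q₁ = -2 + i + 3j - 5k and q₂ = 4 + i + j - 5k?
-37 - 8i + 10j - 12k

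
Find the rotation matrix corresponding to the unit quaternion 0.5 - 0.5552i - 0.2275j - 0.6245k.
[[0.1165, 0.8771, 0.4659], [-0.3719, -0.3965, 0.8393], [0.9209, -0.2711, 0.28]]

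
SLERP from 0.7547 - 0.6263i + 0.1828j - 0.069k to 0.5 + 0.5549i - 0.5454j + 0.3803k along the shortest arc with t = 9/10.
-0.3761 - 0.6334i + 0.5587j - 0.381k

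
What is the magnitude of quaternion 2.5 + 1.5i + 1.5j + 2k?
3.841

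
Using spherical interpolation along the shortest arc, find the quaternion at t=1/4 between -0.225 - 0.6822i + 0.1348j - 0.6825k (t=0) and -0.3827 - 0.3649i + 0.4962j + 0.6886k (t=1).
-0.0629 - 0.4834i - 0.0605j - 0.8711k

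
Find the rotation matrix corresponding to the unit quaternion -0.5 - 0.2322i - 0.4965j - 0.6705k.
[[-0.3922, -0.4399, 0.8079], [0.9011, -0.007, 0.4336], [-0.1851, 0.898, 0.3991]]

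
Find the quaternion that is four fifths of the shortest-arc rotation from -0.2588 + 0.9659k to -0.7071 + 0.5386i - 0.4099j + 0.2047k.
-0.6849 + 0.4718i - 0.3591j + 0.4236k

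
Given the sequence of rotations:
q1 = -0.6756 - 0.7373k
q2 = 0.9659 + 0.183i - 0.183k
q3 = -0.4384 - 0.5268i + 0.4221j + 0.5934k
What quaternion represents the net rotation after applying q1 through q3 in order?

q2 · q1 = -0.7875 - 0.1236i + 0.1349j - 0.5885k
q3 · q2 · q1 = 0.5724 + 0.1406i - 0.7749j - 0.2282k
0.5724 + 0.1406i - 0.7749j - 0.2282k


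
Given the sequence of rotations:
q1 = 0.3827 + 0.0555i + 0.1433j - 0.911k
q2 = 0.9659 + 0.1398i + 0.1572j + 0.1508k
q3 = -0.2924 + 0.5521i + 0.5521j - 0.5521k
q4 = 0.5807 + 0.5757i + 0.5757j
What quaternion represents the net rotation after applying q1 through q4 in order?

q2 · q1 = 0.4767 - 0.0577i + 0.3343j - 0.8109k
q3 · q2 · q1 = -0.7398 + 0.0169i + 0.645j + 0.1903k
q4 · q3 · q2 · q1 = -0.8107 - 0.3065i - 0.1609j + 0.4721k
-0.8107 - 0.3065i - 0.1609j + 0.4721k


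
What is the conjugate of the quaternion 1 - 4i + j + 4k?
1 + 4i - j - 4k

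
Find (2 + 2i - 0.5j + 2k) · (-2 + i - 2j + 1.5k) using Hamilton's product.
-10 + 1.25i - 4j - 4.5k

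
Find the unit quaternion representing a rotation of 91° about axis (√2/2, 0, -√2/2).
0.7009 + 0.5043i - 0.5043k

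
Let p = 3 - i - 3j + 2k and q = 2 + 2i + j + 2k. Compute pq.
7 - 4i + 3j + 15k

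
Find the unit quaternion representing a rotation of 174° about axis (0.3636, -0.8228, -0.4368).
0.0523 + 0.3631i - 0.8217j - 0.4362k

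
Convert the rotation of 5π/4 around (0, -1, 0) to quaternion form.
-0.3827 - 0.9239j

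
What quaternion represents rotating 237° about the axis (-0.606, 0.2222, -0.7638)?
-0.4772 - 0.5326i + 0.1953j - 0.6712k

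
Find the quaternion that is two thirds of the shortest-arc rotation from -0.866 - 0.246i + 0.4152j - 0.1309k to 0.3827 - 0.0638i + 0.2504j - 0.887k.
-0.7307 - 0.0633i - 0.0125j + 0.6796k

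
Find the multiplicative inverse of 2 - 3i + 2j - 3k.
0.0769 + 0.1154i - 0.0769j + 0.1154k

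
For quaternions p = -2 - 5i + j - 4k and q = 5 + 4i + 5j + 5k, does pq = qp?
No: pq = 25 - 8i + 4j - 59k ≠ 25 - 58i - 14j - k = qp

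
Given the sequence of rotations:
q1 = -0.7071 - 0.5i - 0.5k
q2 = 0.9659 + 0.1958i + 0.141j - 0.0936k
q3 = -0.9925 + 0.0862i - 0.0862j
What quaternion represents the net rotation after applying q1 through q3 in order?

q2 · q1 = -0.6319 - 0.6919i + 0.045j - 0.3463k
q3 · q2 · q1 = 0.6907 + 0.6621i + 0.0397j + 0.2879k
0.6907 + 0.6621i + 0.0397j + 0.2879k


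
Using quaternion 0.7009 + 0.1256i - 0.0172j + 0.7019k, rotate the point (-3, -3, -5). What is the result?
(2.161, -1.887, -5.896)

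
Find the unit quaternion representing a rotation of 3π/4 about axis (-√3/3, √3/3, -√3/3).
0.3827 - 0.5334i + 0.5334j - 0.5334k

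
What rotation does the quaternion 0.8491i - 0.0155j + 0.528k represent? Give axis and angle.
axis = (0.8491, -0.0155, 0.528), θ = π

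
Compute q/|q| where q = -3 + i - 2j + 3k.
-0.6255 + 0.2085i - 0.417j + 0.6255k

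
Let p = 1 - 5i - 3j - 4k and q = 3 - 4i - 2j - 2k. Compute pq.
-31 - 21i - 5j - 16k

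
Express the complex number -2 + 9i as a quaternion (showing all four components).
-2 + 9i + 0j + 0k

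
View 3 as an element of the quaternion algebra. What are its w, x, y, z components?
3 + 0i + 0j + 0k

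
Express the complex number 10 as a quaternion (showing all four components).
10 + 0i + 0j + 0k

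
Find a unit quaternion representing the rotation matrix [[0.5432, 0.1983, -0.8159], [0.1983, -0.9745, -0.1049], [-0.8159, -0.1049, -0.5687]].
0.8784i + 0.1129j - 0.4644k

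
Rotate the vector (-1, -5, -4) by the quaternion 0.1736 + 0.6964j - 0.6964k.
(-1.236, 3.971, 4.971)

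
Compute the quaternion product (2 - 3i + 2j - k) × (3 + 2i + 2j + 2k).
10 + i + 14j - 9k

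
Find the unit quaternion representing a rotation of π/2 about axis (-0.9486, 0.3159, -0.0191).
0.7071 - 0.6708i + 0.2234j - 0.0135k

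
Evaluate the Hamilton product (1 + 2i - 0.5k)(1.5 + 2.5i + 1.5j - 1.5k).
-4.25 + 6.25i + 3.25j + 0.75k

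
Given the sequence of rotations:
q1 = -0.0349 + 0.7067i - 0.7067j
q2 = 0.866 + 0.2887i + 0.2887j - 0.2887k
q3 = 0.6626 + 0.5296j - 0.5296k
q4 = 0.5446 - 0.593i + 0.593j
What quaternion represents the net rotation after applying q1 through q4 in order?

q2 · q1 = -0.0302 + 0.3979i - 0.8261j - 0.398k
q3 · q2 · q1 = 0.2067 - 0.3846i - 0.7741j - 0.4584k
q4 · q3 · q2 · q1 = 0.3435 - 0.6039i - 0.5708j + 0.4375k
0.3435 - 0.6039i - 0.5708j + 0.4375k


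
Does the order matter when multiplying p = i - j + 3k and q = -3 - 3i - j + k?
Yes: pq = -1 - i - 7j - 13k ≠ -1 - 5i + 13j - 5k = qp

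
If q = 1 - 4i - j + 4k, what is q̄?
1 + 4i + j - 4k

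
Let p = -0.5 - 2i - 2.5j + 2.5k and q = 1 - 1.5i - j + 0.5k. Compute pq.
-7.25 - 4.75j + 0.5k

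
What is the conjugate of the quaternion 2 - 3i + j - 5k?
2 + 3i - j + 5k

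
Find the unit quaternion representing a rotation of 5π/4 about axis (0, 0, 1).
-0.3827 + 0.9239k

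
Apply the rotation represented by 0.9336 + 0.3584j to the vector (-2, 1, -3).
(-3.494, 1, -0.891)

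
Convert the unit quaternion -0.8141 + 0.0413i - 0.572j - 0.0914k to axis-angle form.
axis = (0.0711, -0.985, -0.1574), θ = 289°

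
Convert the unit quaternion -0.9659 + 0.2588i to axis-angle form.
axis = (1, 0, 0), θ = 11π/6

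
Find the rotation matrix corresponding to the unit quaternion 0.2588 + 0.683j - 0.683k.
[[-0.866, 0.3535, 0.3535], [-0.3535, 0.067, -0.933], [-0.3535, -0.933, 0.067]]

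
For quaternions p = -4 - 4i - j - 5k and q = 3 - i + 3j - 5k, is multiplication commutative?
No: pq = -38 + 12i - 30j - 8k ≠ -38 - 28i + 18k = qp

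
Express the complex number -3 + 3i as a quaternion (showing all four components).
-3 + 3i + 0j + 0k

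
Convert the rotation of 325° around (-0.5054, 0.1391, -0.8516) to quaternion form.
-0.9537 - 0.152i + 0.0418j - 0.2561k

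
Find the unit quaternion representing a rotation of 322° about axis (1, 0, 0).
-0.9455 + 0.3256i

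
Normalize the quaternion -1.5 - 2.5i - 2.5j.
-0.3906 - 0.6509i - 0.6509j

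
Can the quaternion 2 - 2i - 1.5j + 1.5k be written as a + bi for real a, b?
No. The quaternion 2 - 2i - 1.5j + 1.5k has j-coefficient y = -1.5 and k-coefficient z = 1.5, not both zero, so it does not lie in the complex subalgebra spanned by 1 and i.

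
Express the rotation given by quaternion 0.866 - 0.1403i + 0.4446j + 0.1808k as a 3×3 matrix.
[[0.5393, -0.4379, 0.7193], [0.1884, 0.8953, 0.4038], [-0.8208, -0.0822, 0.5653]]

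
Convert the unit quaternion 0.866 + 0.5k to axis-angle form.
axis = (0, 0, 1), θ = π/3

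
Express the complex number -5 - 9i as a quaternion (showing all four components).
-5 - 9i + 0j + 0k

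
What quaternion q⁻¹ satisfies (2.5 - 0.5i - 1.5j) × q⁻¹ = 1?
0.2857 + 0.0571i + 0.1714j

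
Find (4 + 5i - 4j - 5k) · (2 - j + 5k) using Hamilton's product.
29 - 15i - 37j + 5k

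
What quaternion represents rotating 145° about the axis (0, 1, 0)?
0.3007 + 0.9537j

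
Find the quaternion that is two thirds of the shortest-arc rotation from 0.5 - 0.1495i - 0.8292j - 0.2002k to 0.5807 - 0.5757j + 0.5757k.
0.6022 - 0.0558i - 0.7214j + 0.3374k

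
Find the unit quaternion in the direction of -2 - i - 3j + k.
-0.5164 - 0.2582i - 0.7746j + 0.2582k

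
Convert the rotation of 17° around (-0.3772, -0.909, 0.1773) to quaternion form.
0.989 - 0.0558i - 0.1344j + 0.0262k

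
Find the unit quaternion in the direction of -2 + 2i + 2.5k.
-0.5298 + 0.5298i + 0.6623k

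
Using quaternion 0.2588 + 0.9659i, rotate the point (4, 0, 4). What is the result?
(4, -2, -3.464)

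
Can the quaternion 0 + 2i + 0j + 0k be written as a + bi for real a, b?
Yes. The quaternion 2i has j- and k-coefficients y = z = 0, so it lies in the complex subalgebra spanned by 1 and i.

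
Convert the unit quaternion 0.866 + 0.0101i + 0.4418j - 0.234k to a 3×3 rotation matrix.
[[0.5001, 0.4142, 0.7605], [-0.3964, 0.8903, -0.2243], [-0.7699, -0.1893, 0.6094]]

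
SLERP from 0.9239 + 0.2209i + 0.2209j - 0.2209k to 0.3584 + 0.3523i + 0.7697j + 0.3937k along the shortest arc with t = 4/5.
0.5305 + 0.3559i + 0.7146j + 0.2851k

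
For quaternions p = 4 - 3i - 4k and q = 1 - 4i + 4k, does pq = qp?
No: pq = 8 - 19i + 28j + 12k ≠ 8 - 19i - 28j + 12k = qp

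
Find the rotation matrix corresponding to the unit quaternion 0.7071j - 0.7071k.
[[-1, 0, 0], [0, 0, -1], [0, -1, 0]]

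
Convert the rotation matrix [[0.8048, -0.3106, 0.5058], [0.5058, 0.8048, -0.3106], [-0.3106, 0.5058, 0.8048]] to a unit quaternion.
0.9239 + 0.2209i + 0.2209j + 0.2209k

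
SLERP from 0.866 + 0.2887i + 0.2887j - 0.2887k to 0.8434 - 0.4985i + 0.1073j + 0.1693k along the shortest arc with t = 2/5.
0.963 - 0.0362i + 0.2414j - 0.1147k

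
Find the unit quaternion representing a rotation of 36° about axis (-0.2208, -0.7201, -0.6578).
0.9511 - 0.0682i - 0.2225j - 0.2033k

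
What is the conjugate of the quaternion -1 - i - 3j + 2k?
-1 + i + 3j - 2k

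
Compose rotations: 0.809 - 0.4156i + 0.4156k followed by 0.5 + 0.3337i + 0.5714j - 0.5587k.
0.7754 + 0.2996i + 0.5558j - 0.0067k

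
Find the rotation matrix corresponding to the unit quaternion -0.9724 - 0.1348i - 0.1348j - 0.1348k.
[[0.9273, -0.2258, 0.2985], [0.2985, 0.9273, -0.2258], [-0.2258, 0.2985, 0.9273]]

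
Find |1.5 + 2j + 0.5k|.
2.55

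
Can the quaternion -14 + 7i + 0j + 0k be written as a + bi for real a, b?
Yes. The quaternion -14 + 7i has j- and k-coefficients y = z = 0, so it lies in the complex subalgebra spanned by 1 and i.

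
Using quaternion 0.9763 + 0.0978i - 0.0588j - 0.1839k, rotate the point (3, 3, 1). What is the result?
(3.668, 1.459, 1.848)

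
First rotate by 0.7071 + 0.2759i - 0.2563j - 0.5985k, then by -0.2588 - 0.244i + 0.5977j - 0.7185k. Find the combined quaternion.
-0.3925 - 0.7858i + 0.1447j - 0.4555k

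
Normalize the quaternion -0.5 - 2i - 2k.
-0.1741 - 0.6963i - 0.6963k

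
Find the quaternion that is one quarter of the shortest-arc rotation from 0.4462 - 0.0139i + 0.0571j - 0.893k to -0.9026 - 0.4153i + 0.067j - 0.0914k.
0.6723 + 0.123i + 0.0268j - 0.7295k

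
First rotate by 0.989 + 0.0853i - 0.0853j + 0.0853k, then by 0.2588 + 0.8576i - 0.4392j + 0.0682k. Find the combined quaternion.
0.1395 + 0.8386i - 0.5238j + 0.0538k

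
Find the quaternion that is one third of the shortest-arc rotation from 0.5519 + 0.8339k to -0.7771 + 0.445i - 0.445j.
0.733 - 0.1808i + 0.1808j + 0.6304k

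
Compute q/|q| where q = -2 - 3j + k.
-0.5345 - 0.8018j + 0.2673k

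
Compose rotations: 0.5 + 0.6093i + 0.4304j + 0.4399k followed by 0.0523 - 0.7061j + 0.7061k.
0.0194 - 0.5827i + 0.0997j + 0.8063k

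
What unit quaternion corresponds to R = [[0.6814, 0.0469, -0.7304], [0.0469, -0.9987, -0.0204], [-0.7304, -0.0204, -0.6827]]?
0.9169i + 0.0256j - 0.3983k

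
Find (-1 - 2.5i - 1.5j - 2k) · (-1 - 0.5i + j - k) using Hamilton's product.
-0.75 + 6.5i - j - 0.25k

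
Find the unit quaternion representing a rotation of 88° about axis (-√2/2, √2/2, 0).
0.7193 - 0.4912i + 0.4912j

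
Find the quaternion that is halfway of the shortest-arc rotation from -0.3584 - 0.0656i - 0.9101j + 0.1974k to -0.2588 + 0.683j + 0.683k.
-0.0596 - 0.0393i - 0.9541j - 0.2908k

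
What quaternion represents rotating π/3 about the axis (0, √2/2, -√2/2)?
0.866 + 0.3536j - 0.3536k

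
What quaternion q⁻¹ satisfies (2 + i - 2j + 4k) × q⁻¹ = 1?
0.08 - 0.04i + 0.08j - 0.16k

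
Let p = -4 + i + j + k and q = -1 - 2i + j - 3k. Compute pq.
8 + 3i - 4j + 14k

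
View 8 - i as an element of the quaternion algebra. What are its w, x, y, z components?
8 - i + 0j + 0k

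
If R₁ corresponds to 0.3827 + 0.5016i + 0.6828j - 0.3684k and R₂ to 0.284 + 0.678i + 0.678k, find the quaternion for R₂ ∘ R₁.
0.0184 - 0.061i + 0.7838j + 0.6178k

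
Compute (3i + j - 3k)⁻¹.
-0.1579i - 0.0526j + 0.1579k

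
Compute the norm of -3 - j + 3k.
√19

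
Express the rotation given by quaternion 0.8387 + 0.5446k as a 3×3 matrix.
[[0.4068, -0.9135, 0], [0.9135, 0.4068, 0], [0, 0, 1]]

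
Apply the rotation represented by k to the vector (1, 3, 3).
(-1, -3, 3)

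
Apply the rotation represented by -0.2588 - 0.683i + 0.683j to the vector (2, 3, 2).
(-3.372, -2.372, 0.036)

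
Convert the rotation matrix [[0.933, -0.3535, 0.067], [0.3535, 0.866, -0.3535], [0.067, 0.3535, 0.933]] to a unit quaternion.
0.9659 + 0.183i + 0.183k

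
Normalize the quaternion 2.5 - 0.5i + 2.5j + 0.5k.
0.6934 - 0.1387i + 0.6934j + 0.1387k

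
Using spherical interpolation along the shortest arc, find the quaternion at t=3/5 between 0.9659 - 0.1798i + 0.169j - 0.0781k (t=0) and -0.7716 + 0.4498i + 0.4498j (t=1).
0.9064 - 0.3632i - 0.2129j - 0.0337k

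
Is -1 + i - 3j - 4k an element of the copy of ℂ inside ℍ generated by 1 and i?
No. The quaternion -1 + i - 3j - 4k has j-coefficient y = -3 and k-coefficient z = -4, not both zero, so it does not lie in the complex subalgebra spanned by 1 and i.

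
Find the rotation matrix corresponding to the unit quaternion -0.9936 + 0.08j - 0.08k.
[[0.9744, -0.159, -0.159], [0.159, 0.9872, -0.0128], [0.159, -0.0128, 0.9872]]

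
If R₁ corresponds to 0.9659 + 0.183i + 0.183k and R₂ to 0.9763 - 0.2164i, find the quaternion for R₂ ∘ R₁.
0.9826 - 0.0304i + 0.0396j + 0.1787k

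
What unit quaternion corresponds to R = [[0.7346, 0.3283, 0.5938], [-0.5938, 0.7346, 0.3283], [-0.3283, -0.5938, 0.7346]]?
0.895 - 0.2576i + 0.2576j - 0.2576k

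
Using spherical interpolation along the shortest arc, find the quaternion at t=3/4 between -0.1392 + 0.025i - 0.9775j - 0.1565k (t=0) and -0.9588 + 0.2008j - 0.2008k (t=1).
0.8251 + 0.0094i - 0.5509j + 0.125k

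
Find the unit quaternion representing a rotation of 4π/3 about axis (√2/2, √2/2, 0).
-0.5 + 0.6124i + 0.6124j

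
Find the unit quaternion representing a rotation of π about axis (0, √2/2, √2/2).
0.7071j + 0.7071k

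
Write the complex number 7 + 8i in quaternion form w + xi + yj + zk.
7 + 8i + 0j + 0k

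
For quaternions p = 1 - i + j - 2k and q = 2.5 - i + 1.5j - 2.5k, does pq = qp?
No: pq = -5 - 3i + 3.5j - 8k ≠ -5 - 4i + 4.5j - 7k = qp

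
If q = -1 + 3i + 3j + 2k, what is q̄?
-1 - 3i - 3j - 2k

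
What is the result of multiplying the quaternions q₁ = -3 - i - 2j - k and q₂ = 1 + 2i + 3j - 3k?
2 + 2i - 16j + 9k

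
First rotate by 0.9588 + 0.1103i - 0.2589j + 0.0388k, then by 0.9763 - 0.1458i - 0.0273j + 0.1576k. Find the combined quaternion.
0.939 + 0.0076i - 0.2559j + 0.2297k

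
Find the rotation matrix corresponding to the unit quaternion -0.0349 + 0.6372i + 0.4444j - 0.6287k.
[[-0.1855, 0.5225, -0.8322], [0.6102, -0.6026, -0.5143], [-0.7702, -0.6033, -0.207]]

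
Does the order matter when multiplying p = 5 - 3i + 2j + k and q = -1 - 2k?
Yes: pq = -3 - i - 8j - 11k ≠ -3 + 7i + 4j - 11k = qp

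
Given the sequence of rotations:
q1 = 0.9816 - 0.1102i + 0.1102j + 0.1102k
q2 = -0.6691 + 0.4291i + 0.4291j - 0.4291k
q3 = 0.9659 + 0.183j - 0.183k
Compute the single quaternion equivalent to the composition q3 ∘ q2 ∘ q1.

q2 · q1 = -0.6095 + 0.5895i + 0.3475j - 0.4004k
q3 · q2 · q1 = -0.7256 + 0.5597i + 0.1162j - 0.3831k
-0.7256 + 0.5597i + 0.1162j - 0.3831k


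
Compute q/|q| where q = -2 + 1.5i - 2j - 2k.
-0.5298 + 0.3974i - 0.5298j - 0.5298k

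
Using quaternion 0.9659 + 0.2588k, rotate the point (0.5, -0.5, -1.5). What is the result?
(0.683, -0.183, -1.5)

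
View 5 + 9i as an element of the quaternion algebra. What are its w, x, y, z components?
5 + 9i + 0j + 0k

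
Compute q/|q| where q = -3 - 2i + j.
-0.8018 - 0.5345i + 0.2673j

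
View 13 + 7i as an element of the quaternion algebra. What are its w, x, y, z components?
13 + 7i + 0j + 0k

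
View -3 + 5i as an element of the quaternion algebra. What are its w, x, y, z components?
-3 + 5i + 0j + 0k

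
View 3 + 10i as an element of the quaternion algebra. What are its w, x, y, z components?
3 + 10i + 0j + 0k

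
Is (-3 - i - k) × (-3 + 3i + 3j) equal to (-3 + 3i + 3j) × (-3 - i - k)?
No: pq = 12 - 3i - 12j ≠ 12 - 9i - 6j + 6k = qp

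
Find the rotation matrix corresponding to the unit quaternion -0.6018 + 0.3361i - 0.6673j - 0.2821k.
[[-0.0497, -0.7881, 0.6135], [-0.109, 0.6149, 0.781], [-0.9928, -0.028, -0.1165]]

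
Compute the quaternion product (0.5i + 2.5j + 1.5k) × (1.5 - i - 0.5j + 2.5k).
-2 + 7.75i + j + 4.5k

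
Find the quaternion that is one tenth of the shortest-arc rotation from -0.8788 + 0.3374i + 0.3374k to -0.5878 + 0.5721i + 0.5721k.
-0.8567 + 0.3647i + 0.3647k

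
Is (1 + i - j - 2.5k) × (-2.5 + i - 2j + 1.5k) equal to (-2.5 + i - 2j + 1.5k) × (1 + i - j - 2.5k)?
No: pq = -1.75 - 8i - 3.5j + 6.75k ≠ -1.75 + 5i + 4.5j + 8.75k = qp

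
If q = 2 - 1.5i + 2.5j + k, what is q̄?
2 + 1.5i - 2.5j - k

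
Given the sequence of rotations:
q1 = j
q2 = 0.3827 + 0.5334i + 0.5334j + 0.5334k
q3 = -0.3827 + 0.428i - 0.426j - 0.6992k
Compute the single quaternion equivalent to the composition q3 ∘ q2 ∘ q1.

q2 · q1 = -0.5334 - 0.5334i + 0.3827j + 0.5334k
q3 · q2 · q1 = 0.9684 + 0.0162i + 0.2254j + 0.1054k
0.9684 + 0.0162i + 0.2254j + 0.1054k


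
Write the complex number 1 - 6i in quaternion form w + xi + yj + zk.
1 - 6i + 0j + 0k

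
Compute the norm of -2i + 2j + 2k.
√12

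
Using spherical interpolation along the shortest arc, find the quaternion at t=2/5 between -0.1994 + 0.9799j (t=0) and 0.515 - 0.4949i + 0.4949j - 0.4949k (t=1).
0.1129 - 0.2432i + 0.9322j - 0.2432k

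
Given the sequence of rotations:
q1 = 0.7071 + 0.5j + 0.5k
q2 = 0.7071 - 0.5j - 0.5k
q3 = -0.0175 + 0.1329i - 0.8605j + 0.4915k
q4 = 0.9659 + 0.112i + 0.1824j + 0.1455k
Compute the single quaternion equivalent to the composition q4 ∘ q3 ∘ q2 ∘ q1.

q2 · q1 = 1
q3 · q2 · q1 = -0.0175 + 0.1329i - 0.8605j + 0.4915k
q4 · q3 · q2 · q1 = 0.0537 + 0.3413i - 0.8701j + 0.3516k
0.0537 + 0.3413i - 0.8701j + 0.3516k


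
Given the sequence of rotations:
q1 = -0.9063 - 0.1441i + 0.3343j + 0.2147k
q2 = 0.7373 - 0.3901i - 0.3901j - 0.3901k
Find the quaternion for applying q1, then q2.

q2 · q1 = -0.5103 + 0.294i + 0.74j + 0.3252k
-0.5103 + 0.294i + 0.74j + 0.3252k


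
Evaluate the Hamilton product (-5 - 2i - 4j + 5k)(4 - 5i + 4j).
-14 - 3i - 61j - 8k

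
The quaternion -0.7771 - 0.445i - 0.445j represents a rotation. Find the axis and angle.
axis = (-√2/2, -√2/2, 0), θ = 282°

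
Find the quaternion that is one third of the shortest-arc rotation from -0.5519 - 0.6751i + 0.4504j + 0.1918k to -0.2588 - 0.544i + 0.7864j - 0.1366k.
-0.4703 - 0.655i + 0.5854j + 0.0841k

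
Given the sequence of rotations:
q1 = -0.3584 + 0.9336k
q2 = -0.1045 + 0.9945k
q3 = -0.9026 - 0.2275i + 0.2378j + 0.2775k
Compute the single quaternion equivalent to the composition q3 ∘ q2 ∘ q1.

q2 · q1 = -0.891 - 0.454k
q3 · q2 · q1 = 0.9302 + 0.0947i - 0.3152j + 0.1625k
0.9302 + 0.0947i - 0.3152j + 0.1625k


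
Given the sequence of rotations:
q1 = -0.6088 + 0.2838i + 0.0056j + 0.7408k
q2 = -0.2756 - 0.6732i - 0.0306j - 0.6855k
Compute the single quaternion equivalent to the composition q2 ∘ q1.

q2 · q1 = 0.8668 + 0.3128i + 0.3212j + 0.2181k
0.8668 + 0.3128i + 0.3212j + 0.2181k


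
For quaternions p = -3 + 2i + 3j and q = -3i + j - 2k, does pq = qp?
No: pq = 3 + 3i + j + 17k ≠ 3 + 15i - 7j - 5k = qp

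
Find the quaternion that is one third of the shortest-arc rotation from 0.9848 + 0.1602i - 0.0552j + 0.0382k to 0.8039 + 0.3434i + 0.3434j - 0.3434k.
0.9645 + 0.232i + 0.0831j - 0.0948k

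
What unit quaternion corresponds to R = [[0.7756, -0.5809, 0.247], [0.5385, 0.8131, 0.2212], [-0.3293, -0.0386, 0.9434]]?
0.9397 - 0.0691i + 0.1533j + 0.2978k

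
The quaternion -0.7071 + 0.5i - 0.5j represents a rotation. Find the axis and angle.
axis = (√2/2, -√2/2, 0), θ = 3π/2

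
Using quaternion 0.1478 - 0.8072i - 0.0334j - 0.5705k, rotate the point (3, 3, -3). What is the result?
(-1.025, -4.037, 3.107)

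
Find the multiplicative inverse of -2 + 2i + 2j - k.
-0.1538 - 0.1538i - 0.1538j + 0.0769k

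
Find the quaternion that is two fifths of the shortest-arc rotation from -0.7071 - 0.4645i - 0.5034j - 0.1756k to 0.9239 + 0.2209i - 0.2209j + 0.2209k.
-0.8636 - 0.3973i - 0.2278j - 0.2107k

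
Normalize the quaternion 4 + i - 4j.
0.6963 + 0.1741i - 0.6963j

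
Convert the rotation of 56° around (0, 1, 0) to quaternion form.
0.8829 + 0.4695j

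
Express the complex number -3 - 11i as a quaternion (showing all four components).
-3 - 11i + 0j + 0k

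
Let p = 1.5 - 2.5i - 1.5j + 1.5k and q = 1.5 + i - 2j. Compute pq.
1.75 + 0.75i - 3.75j + 8.75k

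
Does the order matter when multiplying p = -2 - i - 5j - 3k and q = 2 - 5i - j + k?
Yes: pq = -11 + 8j - 32k ≠ -11 + 16i - 24j + 16k = qp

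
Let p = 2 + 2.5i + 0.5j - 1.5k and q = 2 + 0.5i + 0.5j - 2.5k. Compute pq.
-1.25 + 5.5i + 7.5j - 7k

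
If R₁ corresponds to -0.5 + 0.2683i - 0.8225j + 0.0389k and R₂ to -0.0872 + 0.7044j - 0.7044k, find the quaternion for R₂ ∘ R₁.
0.6504 - 0.5754i - 0.4695j + 0.1598k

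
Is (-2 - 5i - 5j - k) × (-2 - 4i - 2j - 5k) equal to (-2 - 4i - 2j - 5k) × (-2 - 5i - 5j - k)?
No: pq = -31 + 41i - 7j + 2k ≠ -31 - 5i + 35j + 22k = qp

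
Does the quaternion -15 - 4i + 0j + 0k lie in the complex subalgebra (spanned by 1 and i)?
Yes. The quaternion -15 - 4i has j- and k-coefficients y = z = 0, so it lies in the complex subalgebra spanned by 1 and i.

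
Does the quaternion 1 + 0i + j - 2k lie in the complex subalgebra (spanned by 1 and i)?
No. The quaternion 1 + j - 2k has j-coefficient y = 1 and k-coefficient z = -2, not both zero, so it does not lie in the complex subalgebra spanned by 1 and i.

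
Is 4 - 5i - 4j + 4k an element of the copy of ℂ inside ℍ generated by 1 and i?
No. The quaternion 4 - 5i - 4j + 4k has j-coefficient y = -4 and k-coefficient z = 4, not both zero, so it does not lie in the complex subalgebra spanned by 1 and i.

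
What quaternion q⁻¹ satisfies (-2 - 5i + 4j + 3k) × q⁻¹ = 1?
-0.037 + 0.0926i - 0.0741j - 0.0556k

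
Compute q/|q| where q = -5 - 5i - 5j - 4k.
-0.5241 - 0.5241i - 0.5241j - 0.4193k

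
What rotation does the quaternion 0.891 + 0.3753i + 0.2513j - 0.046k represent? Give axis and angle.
axis = (0.8266, 0.5535, -0.1013), θ = 54°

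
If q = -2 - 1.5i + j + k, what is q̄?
-2 + 1.5i - j - k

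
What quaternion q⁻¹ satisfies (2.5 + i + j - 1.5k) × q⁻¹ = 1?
0.2381 - 0.0952i - 0.0952j + 0.1429k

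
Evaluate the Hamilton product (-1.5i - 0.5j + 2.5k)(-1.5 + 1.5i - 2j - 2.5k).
7.5 + 8.5i + 0.75j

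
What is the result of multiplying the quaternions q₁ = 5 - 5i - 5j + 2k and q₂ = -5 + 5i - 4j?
-20 + 58i + 15j + 35k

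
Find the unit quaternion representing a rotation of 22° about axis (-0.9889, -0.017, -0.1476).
0.9816 - 0.1887i - 0.0032j - 0.0282k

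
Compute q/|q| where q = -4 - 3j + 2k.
-0.7428 - 0.5571j + 0.3714k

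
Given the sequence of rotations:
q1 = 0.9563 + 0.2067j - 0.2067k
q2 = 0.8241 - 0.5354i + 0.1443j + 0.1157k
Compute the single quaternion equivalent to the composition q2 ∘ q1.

q2 · q1 = 0.7822 - 0.5657i + 0.1977j - 0.1704k
0.7822 - 0.5657i + 0.1977j - 0.1704k


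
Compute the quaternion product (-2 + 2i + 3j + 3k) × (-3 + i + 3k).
-5 + i - 12j - 18k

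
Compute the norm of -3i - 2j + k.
√14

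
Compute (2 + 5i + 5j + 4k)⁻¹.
0.0286 - 0.0714i - 0.0714j - 0.0571k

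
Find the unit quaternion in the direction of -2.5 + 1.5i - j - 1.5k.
-0.7293 + 0.4376i - 0.2917j - 0.4376k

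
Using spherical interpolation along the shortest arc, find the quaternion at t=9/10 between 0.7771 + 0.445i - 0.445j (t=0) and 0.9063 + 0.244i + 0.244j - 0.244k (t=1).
0.9189 + 0.2736i + 0.1747j - 0.2242k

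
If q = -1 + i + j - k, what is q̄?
-1 - i - j + k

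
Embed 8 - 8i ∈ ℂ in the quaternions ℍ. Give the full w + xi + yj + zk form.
8 - 8i + 0j + 0k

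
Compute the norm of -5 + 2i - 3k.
√38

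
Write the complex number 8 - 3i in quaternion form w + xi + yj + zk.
8 - 3i + 0j + 0k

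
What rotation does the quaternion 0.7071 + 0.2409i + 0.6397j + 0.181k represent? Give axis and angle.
axis = (0.3407, 0.9047, 0.256), θ = π/2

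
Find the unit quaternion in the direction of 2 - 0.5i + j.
0.8729 - 0.2182i + 0.4364j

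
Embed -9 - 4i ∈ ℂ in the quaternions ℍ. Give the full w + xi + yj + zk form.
-9 - 4i + 0j + 0k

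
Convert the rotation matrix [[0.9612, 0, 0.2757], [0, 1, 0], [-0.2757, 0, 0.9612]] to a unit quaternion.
0.9903 + 0.1392j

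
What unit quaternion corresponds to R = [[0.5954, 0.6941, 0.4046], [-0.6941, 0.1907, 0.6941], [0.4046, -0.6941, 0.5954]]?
0.7716 - 0.4498i - 0.4498k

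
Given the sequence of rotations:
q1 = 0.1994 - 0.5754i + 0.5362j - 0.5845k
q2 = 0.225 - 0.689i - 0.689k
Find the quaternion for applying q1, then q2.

q2 · q1 = -0.7543 + 0.1026i + 0.1144j - 0.6383k
-0.7543 + 0.1026i + 0.1144j - 0.6383k


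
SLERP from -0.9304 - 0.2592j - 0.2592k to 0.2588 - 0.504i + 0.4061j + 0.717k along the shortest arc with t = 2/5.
-0.7459 + 0.234i - 0.3628j - 0.5072k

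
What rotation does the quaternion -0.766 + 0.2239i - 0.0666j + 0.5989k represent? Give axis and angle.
axis = (0.3483, -0.1036, 0.9316), θ = 280°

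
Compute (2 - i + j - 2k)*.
2 + i - j + 2k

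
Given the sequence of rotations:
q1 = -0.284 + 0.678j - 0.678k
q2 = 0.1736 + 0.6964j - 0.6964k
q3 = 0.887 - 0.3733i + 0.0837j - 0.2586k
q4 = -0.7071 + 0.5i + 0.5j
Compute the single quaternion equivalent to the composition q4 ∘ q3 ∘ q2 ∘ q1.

q2 · q1 = -0.9936 - 0.0801j + 0.0801k
q3 · q2 · q1 = -0.8539 + 0.3569i - 0.1243j + 0.3579k
q4 · q3 · q2 · q1 = 0.4875 - 0.5004i - 0.518j - 0.4937k
0.4875 - 0.5004i - 0.518j - 0.4937k


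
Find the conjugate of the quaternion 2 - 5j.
2 + 5j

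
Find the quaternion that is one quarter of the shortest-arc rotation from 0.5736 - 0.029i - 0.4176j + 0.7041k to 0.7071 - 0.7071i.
0.6935 - 0.242i - 0.3462j + 0.5837k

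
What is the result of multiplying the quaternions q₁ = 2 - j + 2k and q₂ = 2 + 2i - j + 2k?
-1 + 4i + 10k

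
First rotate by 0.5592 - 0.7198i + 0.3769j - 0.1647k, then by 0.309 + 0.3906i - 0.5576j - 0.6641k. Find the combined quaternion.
0.5547 + 0.3381i + 0.347j - 0.6764k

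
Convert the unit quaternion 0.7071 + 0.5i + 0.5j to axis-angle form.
axis = (√2/2, √2/2, 0), θ = π/2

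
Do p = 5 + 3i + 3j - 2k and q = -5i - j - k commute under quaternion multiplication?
No: pq = 16 - 30i + 8j + 7k ≠ 16 - 20i - 18j - 17k = qp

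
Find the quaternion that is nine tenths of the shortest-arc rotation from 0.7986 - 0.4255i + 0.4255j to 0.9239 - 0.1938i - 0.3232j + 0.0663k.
0.9396 - 0.226i - 0.2497j + 0.061k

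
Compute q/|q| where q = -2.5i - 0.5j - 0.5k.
-0.9623i - 0.1925j - 0.1925k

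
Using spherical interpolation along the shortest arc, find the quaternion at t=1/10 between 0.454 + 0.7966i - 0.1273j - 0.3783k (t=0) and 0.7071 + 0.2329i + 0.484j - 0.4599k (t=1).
0.5011 + 0.7635i - 0.0621j - 0.4027k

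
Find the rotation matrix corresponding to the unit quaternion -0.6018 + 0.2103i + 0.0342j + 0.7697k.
[[-0.1872, 0.9408, 0.2826], [-0.912, -0.2733, 0.3058], [0.3649, -0.2005, 0.9092]]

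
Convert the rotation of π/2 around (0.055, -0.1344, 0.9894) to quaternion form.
0.7071 + 0.0389i - 0.095j + 0.6996k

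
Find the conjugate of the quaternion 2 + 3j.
2 - 3j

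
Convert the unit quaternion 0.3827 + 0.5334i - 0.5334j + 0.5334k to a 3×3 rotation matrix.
[[-0.1381, -0.9773, 0.1608], [-0.1608, -0.1381, -0.9773], [0.9773, -0.1608, -0.1381]]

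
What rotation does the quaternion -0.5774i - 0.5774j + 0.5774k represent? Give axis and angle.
axis = (-√3/3, -√3/3, √3/3), θ = π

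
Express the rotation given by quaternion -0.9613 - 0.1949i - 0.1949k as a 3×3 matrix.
[[0.924, -0.3747, 0.076], [0.3747, 0.8481, -0.3747], [0.076, 0.3747, 0.924]]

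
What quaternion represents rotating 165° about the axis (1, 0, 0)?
0.1305 + 0.9914i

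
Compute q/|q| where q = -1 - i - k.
-0.5774 - 0.5774i - 0.5774k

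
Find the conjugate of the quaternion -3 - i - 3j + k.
-3 + i + 3j - k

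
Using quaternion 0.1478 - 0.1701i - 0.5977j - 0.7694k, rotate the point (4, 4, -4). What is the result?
(-2.211, -4.944, 4.321)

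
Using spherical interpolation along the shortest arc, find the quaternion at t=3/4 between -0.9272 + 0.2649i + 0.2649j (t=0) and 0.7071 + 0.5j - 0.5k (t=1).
-0.8492 + 0.0784i - 0.328j + 0.4064k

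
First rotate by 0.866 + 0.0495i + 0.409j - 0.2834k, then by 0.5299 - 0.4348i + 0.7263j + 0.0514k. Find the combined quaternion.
0.1979 - 0.5772i + 0.725j - 0.3194k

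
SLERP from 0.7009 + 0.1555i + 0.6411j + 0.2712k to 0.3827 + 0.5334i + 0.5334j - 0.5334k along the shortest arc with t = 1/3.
0.6624 + 0.3208i + 0.6769j - 0.0079k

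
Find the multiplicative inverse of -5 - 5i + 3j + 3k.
-0.0735 + 0.0735i - 0.0441j - 0.0441k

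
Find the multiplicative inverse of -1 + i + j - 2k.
-0.1429 - 0.1429i - 0.1429j + 0.2857k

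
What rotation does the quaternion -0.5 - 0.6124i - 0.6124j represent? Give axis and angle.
axis = (-√2/2, -√2/2, 0), θ = 4π/3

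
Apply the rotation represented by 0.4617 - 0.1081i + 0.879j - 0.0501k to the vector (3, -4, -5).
(-5.188, -4.654, 1.192)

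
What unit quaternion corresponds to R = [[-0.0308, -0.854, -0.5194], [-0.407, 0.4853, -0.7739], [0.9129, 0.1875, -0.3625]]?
0.5225 + 0.46i - 0.6853j + 0.2139k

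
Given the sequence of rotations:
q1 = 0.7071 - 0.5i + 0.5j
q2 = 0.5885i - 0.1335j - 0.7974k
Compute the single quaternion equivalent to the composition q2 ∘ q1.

q2 · q1 = 0.361 + 0.8148i + 0.3043j - 0.3363k
0.361 + 0.8148i + 0.3043j - 0.3363k


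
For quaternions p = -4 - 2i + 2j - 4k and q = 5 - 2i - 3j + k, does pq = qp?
No: pq = -14 - 12i + 32j - 14k ≠ -14 + 8i + 12j - 34k = qp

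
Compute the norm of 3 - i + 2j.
√14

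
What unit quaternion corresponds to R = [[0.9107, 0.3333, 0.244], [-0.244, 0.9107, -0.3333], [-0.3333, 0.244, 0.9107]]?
0.9659 + 0.1494i + 0.1494j - 0.1494k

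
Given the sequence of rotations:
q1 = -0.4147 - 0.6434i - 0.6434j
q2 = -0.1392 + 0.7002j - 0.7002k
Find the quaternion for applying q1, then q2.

q2 · q1 = 0.5082 - 0.3609i + 0.2497j + 0.7409k
0.5082 - 0.3609i + 0.2497j + 0.7409k


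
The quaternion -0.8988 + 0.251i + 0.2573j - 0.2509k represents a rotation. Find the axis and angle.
axis = (0.5726, 0.587, -0.5724), θ = 308°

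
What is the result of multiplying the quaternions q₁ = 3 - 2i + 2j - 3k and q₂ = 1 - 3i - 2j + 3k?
10 - 11i + 11j + 16k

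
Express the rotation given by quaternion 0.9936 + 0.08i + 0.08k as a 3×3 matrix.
[[0.9872, -0.159, 0.0128], [0.159, 0.9744, -0.159], [0.0128, 0.159, 0.9872]]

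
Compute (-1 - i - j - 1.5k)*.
-1 + i + j + 1.5k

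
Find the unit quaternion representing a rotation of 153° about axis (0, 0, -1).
0.2334 - 0.9724k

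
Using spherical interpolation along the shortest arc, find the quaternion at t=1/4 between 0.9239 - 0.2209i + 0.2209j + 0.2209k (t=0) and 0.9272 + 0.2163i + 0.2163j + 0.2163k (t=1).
0.9419 - 0.1123i + 0.2238j + 0.2238k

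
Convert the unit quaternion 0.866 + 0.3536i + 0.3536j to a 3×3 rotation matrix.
[[0.7499, 0.2501, 0.6124], [0.2501, 0.7499, -0.6124], [-0.6124, 0.6124, 0.4999]]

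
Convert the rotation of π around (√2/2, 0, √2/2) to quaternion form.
0.7071i + 0.7071k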